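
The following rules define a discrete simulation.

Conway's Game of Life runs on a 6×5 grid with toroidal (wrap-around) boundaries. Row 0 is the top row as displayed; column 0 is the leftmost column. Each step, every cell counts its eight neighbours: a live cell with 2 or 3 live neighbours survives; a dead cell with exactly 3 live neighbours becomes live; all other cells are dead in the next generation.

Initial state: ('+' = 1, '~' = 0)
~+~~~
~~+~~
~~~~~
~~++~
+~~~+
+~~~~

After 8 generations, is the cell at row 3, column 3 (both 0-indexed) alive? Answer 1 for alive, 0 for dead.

step 0: ~+~~~
~~+~~
~~~~~
~~++~
+~~~+
+~~~~
step 1: ~+~~~
~~~~~
~~++~
~~~++
++~++
++~~+
step 2: ~+~~~
~~+~~
~~+++
~+~~~
~+~~~
~~~+~
step 3: ~~+~~
~++~~
~+++~
++~+~
~~+~~
~~+~~
step 4: ~~++~
~~~~~
~~~++
+~~++
~~++~
~+++~
step 5: ~+~+~
~~+~+
+~~+~
+~~~~
+~~~~
~+~~+
step 6: ~+~++
+++~+
++~+~
++~~~
++~~+
~++~+
step 7: ~~~~~
~~~~~
~~~+~
~~~~~
~~~++
~~~~~
step 8: ~~~~~
~~~~~
~~~~~
~~~++
~~~~~
~~~~~

1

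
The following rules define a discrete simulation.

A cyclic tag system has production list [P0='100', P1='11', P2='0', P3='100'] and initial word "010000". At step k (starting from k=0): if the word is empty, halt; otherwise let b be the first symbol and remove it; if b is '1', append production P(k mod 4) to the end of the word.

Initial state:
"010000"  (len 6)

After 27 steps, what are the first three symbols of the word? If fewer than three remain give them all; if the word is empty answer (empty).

110

k=0  "010000"  (len 6)
k=1  "10000"  (len 5)
k=2  "000011"  (len 6)
k=3  "00011"  (len 5)
k=4  "0011"  (len 4)
k=5  "011"  (len 3)
k=6  "11"  (len 2)
k=7  "10"  (len 2)
k=8  "0100"  (len 4)
k=9  "100"  (len 3)
k=10  "0011"  (len 4)
k=11  "011"  (len 3)
k=12  "11"  (len 2)
k=13  "1100"  (len 4)
k=14  "10011"  (len 5)
k=15  "00110"  (len 5)
k=16  "0110"  (len 4)
k=17  "110"  (len 3)
k=18  "1011"  (len 4)
k=19  "0110"  (len 4)
k=20  "110"  (len 3)
k=21  "10100"  (len 5)
k=22  "010011"  (len 6)
k=23  "10011"  (len 5)
k=24  "0011100"  (len 7)
k=25  "011100"  (len 6)
k=26  "11100"  (len 5)
k=27  "11000"  (len 5)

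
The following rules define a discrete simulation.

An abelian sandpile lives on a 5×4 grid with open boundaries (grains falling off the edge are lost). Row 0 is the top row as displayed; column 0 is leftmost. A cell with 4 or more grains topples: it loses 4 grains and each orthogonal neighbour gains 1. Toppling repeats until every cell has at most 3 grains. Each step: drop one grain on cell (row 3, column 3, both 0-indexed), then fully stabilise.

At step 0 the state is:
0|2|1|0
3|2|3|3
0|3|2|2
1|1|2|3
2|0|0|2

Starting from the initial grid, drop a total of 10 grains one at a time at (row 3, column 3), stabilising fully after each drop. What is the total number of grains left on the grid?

t=0: 0|2|1|0
3|2|3|3
0|3|2|2
1|1|2|3
2|0|0|2
t=1: 0|2|1|0
3|2|3|3
0|3|2|3
1|1|3|0
2|0|0|3
t=2: 0|2|1|0
3|2|3|3
0|3|2|3
1|1|3|1
2|0|0|3
t=3: 0|2|1|0
3|2|3|3
0|3|2|3
1|1|3|2
2|0|0|3
t=4: 0|2|1|0
3|2|3|3
0|3|2|3
1|1|3|3
2|0|0|3
t=5: 1|3|2|1
0|1|2|1
2|1|2|2
1|3|1|3
2|0|2|0
t=6: 1|3|2|1
0|1|2|1
2|1|2|3
1|3|2|0
2|0|2|1
t=7: 1|3|2|1
0|1|2|1
2|1|2|3
1|3|2|1
2|0|2|1
t=8: 1|3|2|1
0|1|2|1
2|1|2|3
1|3|2|2
2|0|2|1
t=9: 1|3|2|1
0|1|2|1
2|1|2|3
1|3|2|3
2|0|2|1
t=10: 1|3|2|1
0|1|2|2
2|1|3|0
1|3|3|1
2|0|2|2

32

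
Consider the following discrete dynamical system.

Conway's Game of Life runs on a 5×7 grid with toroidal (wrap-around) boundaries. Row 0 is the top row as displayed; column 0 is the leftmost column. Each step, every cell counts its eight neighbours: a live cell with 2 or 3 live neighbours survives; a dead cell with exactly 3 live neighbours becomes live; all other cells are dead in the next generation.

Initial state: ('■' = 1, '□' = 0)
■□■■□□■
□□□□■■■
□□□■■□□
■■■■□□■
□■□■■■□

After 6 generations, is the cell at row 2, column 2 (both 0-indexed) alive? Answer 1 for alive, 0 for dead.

t=0: ■□■■□□■
□□□□■■■
□□□■■□□
■■■■□□■
□■□■■■□
t=1: ■■■□□□□
■□■□□□■
□■□□□□□
■■□□□□■
□□□□□■□
t=2: ■□■□□□□
□□■□□□■
□□■□□□□
■■□□□□■
□□■□□□□
t=3: □□■■□□□
□□■■□□□
□□■□□□■
■■■□□□□
□□■□□□■
t=4: □■□□□□□
□■□□□□□
■□□□□□□
■□■■□□■
■□□□□□□
t=5: ■■□□□□□
■■□□□□□
■□■□□□■
■□□□□□■
■□■□□□■
t=6: □□■□□□□
□□■□□□□
□□□□□□□
□□□□□■□
□□□□□□□

0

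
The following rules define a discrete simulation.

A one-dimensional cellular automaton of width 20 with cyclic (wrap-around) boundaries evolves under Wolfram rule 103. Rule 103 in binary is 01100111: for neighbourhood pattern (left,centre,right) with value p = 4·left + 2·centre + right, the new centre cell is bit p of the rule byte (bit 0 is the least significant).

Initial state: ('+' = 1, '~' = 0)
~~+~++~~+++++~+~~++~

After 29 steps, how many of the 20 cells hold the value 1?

12

step 0: ~~+~++~~+++++~+~~++~
step 1: ++++~+~+~~~~+++~+~+~
step 2: ~~~+++++~+++~~++++++
step 3: ~++~~~~++~~+~+~~~~~+
step 4: +~+~+++~+~++++~+++++
step 5: ++++~~++++~~~++~~~~~
step 6: ~~~+~+~~~+~++~+~++++
step 7: ~+++++~++++~++++~~~+
step 8: +~~~~++~~~++~~~+~+++
step 9: +~+++~+~++~+~++++~~~
step 10: ++~~++++~++++~~~+~++
step 11: ~+~+~~~++~~~+~++++~~
step 12: ++++~++~+~++++~~~+~+
step 13: ~~~++~++++~~~+~++++~
step 14: +++~++~~~+~++++~~~+~
step 15: ~~++~+~++++~~~+~++++
step 16: ~+~++++~~~+~++++~~~+
step 17: +++~~~+~++++~~~+~+++
step 18: ~~+~++++~~~+~++++~~~
step 19: ++++~~~+~++++~~~+~++
step 20: ~~~+~++++~~~+~++++~~
step 21: +++++~~~+~++++~~~+~+
step 22: ~~~~+~++++~~~+~++++~
step 23: ++++++~~~+~++++~~~+~
step 24: ~~~~~+~++++~~~+~++++
step 25: ~++++++~~~+~++++~~~+
step 26: +~~~~~+~++++~~~+~+++
step 27: +~++++++~~~+~++++~~~
step 28: ++~~~~~+~++++~~~+~++
step 29: ~+~++++++~~~+~++++~~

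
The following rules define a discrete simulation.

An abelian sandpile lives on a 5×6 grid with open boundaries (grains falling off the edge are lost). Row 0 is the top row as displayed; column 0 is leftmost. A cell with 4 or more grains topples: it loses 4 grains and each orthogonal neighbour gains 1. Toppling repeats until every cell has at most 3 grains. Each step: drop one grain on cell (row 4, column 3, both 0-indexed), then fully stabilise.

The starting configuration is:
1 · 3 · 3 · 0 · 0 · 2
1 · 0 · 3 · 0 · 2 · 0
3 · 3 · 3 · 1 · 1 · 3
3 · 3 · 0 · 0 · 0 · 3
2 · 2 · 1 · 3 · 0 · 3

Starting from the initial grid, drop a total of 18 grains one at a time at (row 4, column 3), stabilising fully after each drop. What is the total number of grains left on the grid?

[0] 1 · 3 · 3 · 0 · 0 · 2
1 · 0 · 3 · 0 · 2 · 0
3 · 3 · 3 · 1 · 1 · 3
3 · 3 · 0 · 0 · 0 · 3
2 · 2 · 1 · 3 · 0 · 3
[1] 1 · 3 · 3 · 0 · 0 · 2
1 · 0 · 3 · 0 · 2 · 0
3 · 3 · 3 · 1 · 1 · 3
3 · 3 · 0 · 1 · 0 · 3
2 · 2 · 2 · 0 · 1 · 3
[2] 1 · 3 · 3 · 0 · 0 · 2
1 · 0 · 3 · 0 · 2 · 0
3 · 3 · 3 · 1 · 1 · 3
3 · 3 · 0 · 1 · 0 · 3
2 · 2 · 2 · 1 · 1 · 3
[3] 1 · 3 · 3 · 0 · 0 · 2
1 · 0 · 3 · 0 · 2 · 0
3 · 3 · 3 · 1 · 1 · 3
3 · 3 · 0 · 1 · 0 · 3
2 · 2 · 2 · 2 · 1 · 3
[4] 1 · 3 · 3 · 0 · 0 · 2
1 · 0 · 3 · 0 · 2 · 0
3 · 3 · 3 · 1 · 1 · 3
3 · 3 · 0 · 1 · 0 · 3
2 · 2 · 2 · 3 · 1 · 3
[5] 1 · 3 · 3 · 0 · 0 · 2
1 · 0 · 3 · 0 · 2 · 0
3 · 3 · 3 · 1 · 1 · 3
3 · 3 · 0 · 2 · 0 · 3
2 · 2 · 3 · 0 · 2 · 3
[6] 1 · 3 · 3 · 0 · 0 · 2
1 · 0 · 3 · 0 · 2 · 0
3 · 3 · 3 · 1 · 1 · 3
3 · 3 · 0 · 2 · 0 · 3
2 · 2 · 3 · 1 · 2 · 3
[7] 1 · 3 · 3 · 0 · 0 · 2
1 · 0 · 3 · 0 · 2 · 0
3 · 3 · 3 · 1 · 1 · 3
3 · 3 · 0 · 2 · 0 · 3
2 · 2 · 3 · 2 · 2 · 3
[8] 1 · 3 · 3 · 0 · 0 · 2
1 · 0 · 3 · 0 · 2 · 0
3 · 3 · 3 · 1 · 1 · 3
3 · 3 · 0 · 2 · 0 · 3
2 · 2 · 3 · 3 · 2 · 3
[9] 1 · 3 · 3 · 0 · 0 · 2
1 · 0 · 3 · 0 · 2 · 0
3 · 3 · 3 · 1 · 1 · 3
3 · 3 · 1 · 3 · 0 · 3
2 · 3 · 0 · 1 · 3 · 3
[10] 1 · 3 · 3 · 0 · 0 · 2
1 · 0 · 3 · 0 · 2 · 0
3 · 3 · 3 · 1 · 1 · 3
3 · 3 · 1 · 3 · 0 · 3
2 · 3 · 0 · 2 · 3 · 3
[11] 1 · 3 · 3 · 0 · 0 · 2
1 · 0 · 3 · 0 · 2 · 0
3 · 3 · 3 · 1 · 1 · 3
3 · 3 · 1 · 3 · 0 · 3
2 · 3 · 0 · 3 · 3 · 3
[12] 1 · 3 · 3 · 0 · 0 · 2
1 · 0 · 3 · 0 · 2 · 1
3 · 3 · 3 · 2 · 2 · 0
3 · 3 · 2 · 0 · 3 · 1
2 · 3 · 1 · 2 · 1 · 1
[13] 1 · 3 · 3 · 0 · 0 · 2
1 · 0 · 3 · 0 · 2 · 1
3 · 3 · 3 · 2 · 2 · 0
3 · 3 · 2 · 0 · 3 · 1
2 · 3 · 1 · 3 · 1 · 1
[14] 1 · 3 · 3 · 0 · 0 · 2
1 · 0 · 3 · 0 · 2 · 1
3 · 3 · 3 · 2 · 2 · 0
3 · 3 · 2 · 1 · 3 · 1
2 · 3 · 2 · 0 · 2 · 1
[15] 1 · 3 · 3 · 0 · 0 · 2
1 · 0 · 3 · 0 · 2 · 1
3 · 3 · 3 · 2 · 2 · 0
3 · 3 · 2 · 1 · 3 · 1
2 · 3 · 2 · 1 · 2 · 1
[16] 1 · 3 · 3 · 0 · 0 · 2
1 · 0 · 3 · 0 · 2 · 1
3 · 3 · 3 · 2 · 2 · 0
3 · 3 · 2 · 1 · 3 · 1
2 · 3 · 2 · 2 · 2 · 1
[17] 1 · 3 · 3 · 0 · 0 · 2
1 · 0 · 3 · 0 · 2 · 1
3 · 3 · 3 · 2 · 2 · 0
3 · 3 · 2 · 1 · 3 · 1
2 · 3 · 2 · 3 · 2 · 1
[18] 1 · 3 · 3 · 0 · 0 · 2
1 · 0 · 3 · 0 · 2 · 1
3 · 3 · 3 · 2 · 2 · 0
3 · 3 · 2 · 2 · 3 · 1
2 · 3 · 3 · 0 · 3 · 1

55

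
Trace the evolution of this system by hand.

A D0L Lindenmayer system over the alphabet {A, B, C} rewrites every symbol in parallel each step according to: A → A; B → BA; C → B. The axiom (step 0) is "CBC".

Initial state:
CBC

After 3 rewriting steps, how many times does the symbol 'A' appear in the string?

0) CBC
1) BBAB
2) BABAABA
3) BAABAAABAA

7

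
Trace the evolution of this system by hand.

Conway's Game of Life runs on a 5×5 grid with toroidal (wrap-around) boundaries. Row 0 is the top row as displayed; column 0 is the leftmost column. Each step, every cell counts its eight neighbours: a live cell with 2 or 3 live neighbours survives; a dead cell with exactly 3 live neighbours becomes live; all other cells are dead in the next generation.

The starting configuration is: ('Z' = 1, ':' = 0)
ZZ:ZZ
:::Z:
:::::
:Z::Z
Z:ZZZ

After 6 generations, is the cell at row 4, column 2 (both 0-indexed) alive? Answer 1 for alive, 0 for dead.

[0] ZZ:ZZ
:::Z:
:::::
:Z::Z
Z:ZZZ
[1] :Z:::
Z:ZZ:
:::::
:ZZ:Z
:::::
[2] :ZZ::
:ZZ::
Z:::Z
:::::
ZZZ::
[3] :::Z:
::ZZ:
ZZ:::
::::Z
Z:Z::
[4] :Z:ZZ
:ZZZZ
ZZZZZ
::::Z
:::ZZ
[5] :Z:::
:::::
:::::
:Z:::
::Z::
[6] :::::
:::::
:::::
:::::
:ZZ::

1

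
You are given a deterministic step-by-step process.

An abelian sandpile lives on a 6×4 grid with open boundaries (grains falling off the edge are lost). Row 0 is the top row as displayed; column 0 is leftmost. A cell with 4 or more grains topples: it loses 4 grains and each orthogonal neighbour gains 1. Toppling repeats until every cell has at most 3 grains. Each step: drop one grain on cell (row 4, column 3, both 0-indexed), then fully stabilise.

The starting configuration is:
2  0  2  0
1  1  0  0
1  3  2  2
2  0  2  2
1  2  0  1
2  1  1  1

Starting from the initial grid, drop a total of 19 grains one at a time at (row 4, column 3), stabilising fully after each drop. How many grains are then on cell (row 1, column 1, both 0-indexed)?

2

0) 2  0  2  0
1  1  0  0
1  3  2  2
2  0  2  2
1  2  0  1
2  1  1  1
1) 2  0  2  0
1  1  0  0
1  3  2  2
2  0  2  2
1  2  0  2
2  1  1  1
2) 2  0  2  0
1  1  0  0
1  3  2  2
2  0  2  2
1  2  0  3
2  1  1  1
3) 2  0  2  0
1  1  0  0
1  3  2  2
2  0  2  3
1  2  1  0
2  1  1  2
4) 2  0  2  0
1  1  0  0
1  3  2  2
2  0  2  3
1  2  1  1
2  1  1  2
5) 2  0  2  0
1  1  0  0
1  3  2  2
2  0  2  3
1  2  1  2
2  1  1  2
6) 2  0  2  0
1  1  0  0
1  3  2  2
2  0  2  3
1  2  1  3
2  1  1  2
7) 2  0  2  0
1  1  0  0
1  3  2  3
2  0  3  0
1  2  2  1
2  1  1  3
8) 2  0  2  0
1  1  0  0
1  3  2  3
2  0  3  0
1  2  2  2
2  1  1  3
9) 2  0  2  0
1  1  0  0
1  3  2  3
2  0  3  0
1  2  2  3
2  1  1  3
10) 2  0  2  0
1  1  0  0
1  3  2  3
2  0  3  1
1  2  3  1
2  1  2  0
11) 2  0  2  0
1  1  0  0
1  3  2  3
2  0  3  1
1  2  3  2
2  1  2  0
12) 2  0  2  0
1  1  0  0
1  3  2  3
2  0  3  1
1  2  3  3
2  1  2  0
13) 2  0  2  0
1  1  0  0
1  3  3  3
2  1  0  3
1  3  1  1
2  1  3  1
14) 2  0  2  0
1  1  0  0
1  3  3  3
2  1  0  3
1  3  1  2
2  1  3  1
15) 2  0  2  0
1  1  0  0
1  3  3  3
2  1  0  3
1  3  1  3
2  1  3  1
16) 2  0  2  0
1  2  1  1
2  0  1  1
2  2  2  1
1  3  2  1
2  1  3  2
17) 2  0  2  0
1  2  1  1
2  0  1  1
2  2  2  1
1  3  2  2
2  1  3  2
18) 2  0  2  0
1  2  1  1
2  0  1  1
2  2  2  1
1  3  2  3
2  1  3  2
19) 2  0  2  0
1  2  1  1
2  0  1  1
2  2  2  2
1  3  3  0
2  1  3  3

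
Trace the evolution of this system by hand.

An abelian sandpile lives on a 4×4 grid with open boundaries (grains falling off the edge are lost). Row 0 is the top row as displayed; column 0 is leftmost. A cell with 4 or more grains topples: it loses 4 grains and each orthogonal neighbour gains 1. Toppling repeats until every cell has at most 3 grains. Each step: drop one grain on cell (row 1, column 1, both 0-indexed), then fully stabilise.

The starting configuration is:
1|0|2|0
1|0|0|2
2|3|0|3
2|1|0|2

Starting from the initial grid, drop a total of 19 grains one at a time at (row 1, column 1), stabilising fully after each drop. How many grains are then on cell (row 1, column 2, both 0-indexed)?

t=0: 1|0|2|0
1|0|0|2
2|3|0|3
2|1|0|2
t=1: 1|0|2|0
1|1|0|2
2|3|0|3
2|1|0|2
t=2: 1|0|2|0
1|2|0|2
2|3|0|3
2|1|0|2
t=3: 1|0|2|0
1|3|0|2
2|3|0|3
2|1|0|2
t=4: 1|1|2|0
2|1|1|2
3|0|1|3
2|2|0|2
t=5: 1|1|2|0
2|2|1|2
3|0|1|3
2|2|0|2
t=6: 1|1|2|0
2|3|1|2
3|0|1|3
2|2|0|2
t=7: 1|2|2|0
3|0|2|2
3|1|1|3
2|2|0|2
t=8: 1|2|2|0
3|1|2|2
3|1|1|3
2|2|0|2
t=9: 1|2|2|0
3|2|2|2
3|1|1|3
2|2|0|2
t=10: 1|2|2|0
3|3|2|2
3|1|1|3
2|2|0|2
t=11: 2|3|2|0
1|1|3|2
0|3|1|3
3|2|0|2
t=12: 2|3|2|0
1|2|3|2
0|3|1|3
3|2|0|2
t=13: 2|3|2|0
1|3|3|2
0|3|1|3
3|2|0|2
t=14: 3|1|0|1
2|3|1|3
1|0|3|3
3|3|0|2
t=15: 3|2|0|1
3|0|2|3
1|1|3|3
3|3|0|2
t=16: 3|2|0|1
3|1|2|3
1|1|3|3
3|3|0|2
t=17: 3|2|0|1
3|2|2|3
1|1|3|3
3|3|0|2
t=18: 3|2|0|1
3|3|2|3
1|1|3|3
3|3|0|2
t=19: 1|0|1|1
1|2|3|3
2|2|3|3
3|3|0|2

3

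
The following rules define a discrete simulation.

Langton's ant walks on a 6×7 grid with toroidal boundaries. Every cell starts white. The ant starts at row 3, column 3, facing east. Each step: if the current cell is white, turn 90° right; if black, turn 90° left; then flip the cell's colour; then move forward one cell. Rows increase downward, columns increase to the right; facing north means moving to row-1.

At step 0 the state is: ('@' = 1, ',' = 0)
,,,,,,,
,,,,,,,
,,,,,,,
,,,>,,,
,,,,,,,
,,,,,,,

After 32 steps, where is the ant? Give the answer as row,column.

t=0: ,,,,,,,
,,,,,,,
,,,,,,,
,,,>,,,
,,,,,,,
,,,,,,,
t=1: ,,,,,,,
,,,,,,,
,,,,,,,
,,,@,,,
,,,v,,,
,,,,,,,
t=2: ,,,,,,,
,,,,,,,
,,,,,,,
,,,@,,,
,,<@,,,
,,,,,,,
t=3: ,,,,,,,
,,,,,,,
,,,,,,,
,,^@,,,
,,@@,,,
,,,,,,,
t=4: ,,,,,,,
,,,,,,,
,,,,,,,
,,@>,,,
,,@@,,,
,,,,,,,
t=5: ,,,,,,,
,,,,,,,
,,,^,,,
,,@,,,,
,,@@,,,
,,,,,,,
t=6: ,,,,,,,
,,,,,,,
,,,@>,,
,,@,,,,
,,@@,,,
,,,,,,,
t=7: ,,,,,,,
,,,,,,,
,,,@@,,
,,@,v,,
,,@@,,,
,,,,,,,
t=8: ,,,,,,,
,,,,,,,
,,,@@,,
,,@<@,,
,,@@,,,
,,,,,,,
t=9: ,,,,,,,
,,,,,,,
,,,^@,,
,,@@@,,
,,@@,,,
,,,,,,,
t=10: ,,,,,,,
,,,,,,,
,,<,@,,
,,@@@,,
,,@@,,,
,,,,,,,
t=11: ,,,,,,,
,,^,,,,
,,@,@,,
,,@@@,,
,,@@,,,
,,,,,,,
t=12: ,,,,,,,
,,@>,,,
,,@,@,,
,,@@@,,
,,@@,,,
,,,,,,,
t=13: ,,,,,,,
,,@@,,,
,,@v@,,
,,@@@,,
,,@@,,,
,,,,,,,
t=14: ,,,,,,,
,,@@,,,
,,<@@,,
,,@@@,,
,,@@,,,
,,,,,,,
t=15: ,,,,,,,
,,@@,,,
,,,@@,,
,,v@@,,
,,@@,,,
,,,,,,,
t=16: ,,,,,,,
,,@@,,,
,,,@@,,
,,,>@,,
,,@@,,,
,,,,,,,
t=17: ,,,,,,,
,,@@,,,
,,,^@,,
,,,,@,,
,,@@,,,
,,,,,,,
t=18: ,,,,,,,
,,@@,,,
,,<,@,,
,,,,@,,
,,@@,,,
,,,,,,,
t=19: ,,,,,,,
,,^@,,,
,,@,@,,
,,,,@,,
,,@@,,,
,,,,,,,
t=20: ,,,,,,,
,<,@,,,
,,@,@,,
,,,,@,,
,,@@,,,
,,,,,,,
t=21: ,^,,,,,
,@,@,,,
,,@,@,,
,,,,@,,
,,@@,,,
,,,,,,,
t=22: ,@>,,,,
,@,@,,,
,,@,@,,
,,,,@,,
,,@@,,,
,,,,,,,
t=23: ,@@,,,,
,@v@,,,
,,@,@,,
,,,,@,,
,,@@,,,
,,,,,,,
t=24: ,@@,,,,
,<@@,,,
,,@,@,,
,,,,@,,
,,@@,,,
,,,,,,,
t=25: ,@@,,,,
,,@@,,,
,v@,@,,
,,,,@,,
,,@@,,,
,,,,,,,
t=26: ,@@,,,,
,,@@,,,
<@@,@,,
,,,,@,,
,,@@,,,
,,,,,,,
t=27: ,@@,,,,
^,@@,,,
@@@,@,,
,,,,@,,
,,@@,,,
,,,,,,,
t=28: ,@@,,,,
@>@@,,,
@@@,@,,
,,,,@,,
,,@@,,,
,,,,,,,
t=29: ,@@,,,,
@@@@,,,
@v@,@,,
,,,,@,,
,,@@,,,
,,,,,,,
t=30: ,@@,,,,
@@@@,,,
@,>,@,,
,,,,@,,
,,@@,,,
,,,,,,,
t=31: ,@@,,,,
@@^@,,,
@,,,@,,
,,,,@,,
,,@@,,,
,,,,,,,
t=32: ,@@,,,,
@<,@,,,
@,,,@,,
,,,,@,,
,,@@,,,
,,,,,,,

1,1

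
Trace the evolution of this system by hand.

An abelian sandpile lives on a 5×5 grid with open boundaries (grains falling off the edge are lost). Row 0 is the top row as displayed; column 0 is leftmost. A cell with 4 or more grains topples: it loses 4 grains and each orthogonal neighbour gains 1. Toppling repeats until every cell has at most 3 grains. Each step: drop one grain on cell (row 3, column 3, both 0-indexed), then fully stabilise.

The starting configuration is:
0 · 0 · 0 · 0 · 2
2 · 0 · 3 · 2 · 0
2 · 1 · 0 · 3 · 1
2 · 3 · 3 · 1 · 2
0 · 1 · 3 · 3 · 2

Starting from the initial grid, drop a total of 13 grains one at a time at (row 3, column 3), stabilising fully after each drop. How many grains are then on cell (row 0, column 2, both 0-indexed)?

step 0: 0 · 0 · 0 · 0 · 2
2 · 0 · 3 · 2 · 0
2 · 1 · 0 · 3 · 1
2 · 3 · 3 · 1 · 2
0 · 1 · 3 · 3 · 2
step 1: 0 · 0 · 0 · 0 · 2
2 · 0 · 3 · 2 · 0
2 · 1 · 0 · 3 · 1
2 · 3 · 3 · 2 · 2
0 · 1 · 3 · 3 · 2
step 2: 0 · 0 · 0 · 0 · 2
2 · 0 · 3 · 2 · 0
2 · 1 · 0 · 3 · 1
2 · 3 · 3 · 3 · 2
0 · 1 · 3 · 3 · 2
step 3: 0 · 0 · 0 · 0 · 2
2 · 0 · 3 · 3 · 0
2 · 2 · 2 · 0 · 2
3 · 0 · 2 · 3 · 3
0 · 3 · 1 · 1 · 3
step 4: 0 · 0 · 0 · 0 · 2
2 · 0 · 3 · 3 · 0
2 · 2 · 2 · 1 · 3
3 · 0 · 3 · 1 · 1
0 · 3 · 1 · 3 · 0
step 5: 0 · 0 · 0 · 0 · 2
2 · 0 · 3 · 3 · 0
2 · 2 · 2 · 1 · 3
3 · 0 · 3 · 2 · 1
0 · 3 · 1 · 3 · 0
step 6: 0 · 0 · 0 · 0 · 2
2 · 0 · 3 · 3 · 0
2 · 2 · 2 · 1 · 3
3 · 0 · 3 · 3 · 1
0 · 3 · 1 · 3 · 0
step 7: 0 · 0 · 0 · 0 · 2
2 · 0 · 3 · 3 · 0
2 · 2 · 3 · 2 · 3
3 · 1 · 0 · 2 · 2
0 · 3 · 3 · 0 · 1
step 8: 0 · 0 · 0 · 0 · 2
2 · 0 · 3 · 3 · 0
2 · 2 · 3 · 2 · 3
3 · 1 · 0 · 3 · 2
0 · 3 · 3 · 0 · 1
step 9: 0 · 0 · 0 · 0 · 2
2 · 0 · 3 · 3 · 0
2 · 2 · 3 · 3 · 3
3 · 1 · 1 · 0 · 3
0 · 3 · 3 · 1 · 1
step 10: 0 · 0 · 0 · 0 · 2
2 · 0 · 3 · 3 · 0
2 · 2 · 3 · 3 · 3
3 · 1 · 1 · 1 · 3
0 · 3 · 3 · 1 · 1
step 11: 0 · 0 · 0 · 0 · 2
2 · 0 · 3 · 3 · 0
2 · 2 · 3 · 3 · 3
3 · 1 · 1 · 2 · 3
0 · 3 · 3 · 1 · 1
step 12: 0 · 0 · 0 · 0 · 2
2 · 0 · 3 · 3 · 0
2 · 2 · 3 · 3 · 3
3 · 1 · 1 · 3 · 3
0 · 3 · 3 · 1 · 1
step 13: 0 · 0 · 1 · 1 · 2
2 · 1 · 1 · 1 · 2
2 · 3 · 1 · 3 · 1
3 · 1 · 3 · 2 · 1
0 · 3 · 3 · 2 · 2

1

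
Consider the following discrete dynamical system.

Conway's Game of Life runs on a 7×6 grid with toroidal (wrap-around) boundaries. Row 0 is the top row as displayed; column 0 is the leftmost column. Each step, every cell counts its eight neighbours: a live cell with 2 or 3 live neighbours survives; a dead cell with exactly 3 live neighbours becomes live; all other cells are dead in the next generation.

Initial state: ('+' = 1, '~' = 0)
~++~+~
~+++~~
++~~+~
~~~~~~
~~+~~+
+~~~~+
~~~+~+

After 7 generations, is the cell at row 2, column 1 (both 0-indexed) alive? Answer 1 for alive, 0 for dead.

0

[0] ~++~+~
~+++~~
++~~+~
~~~~~~
~~+~~+
+~~~~+
~~~+~+
[1] ++~~+~
~~~~++
++~+~~
++~~~+
+~~~~+
+~~~~+
~+++~+
[2] ~+~~~~
~~+++~
~++~~~
~~+~+~
~~~~+~
~~+~~~
~~++~~
[3] ~+~~+~
~~~+~~
~+~~+~
~++~~~
~~~~~~
~~+~~~
~+++~~
[4] ~+~~+~
~~+++~
~+~+~~
~++~~~
~++~~~
~+++~~
~+~+~~
[5] ~+~~+~
~+~~+~
~+~~+~
+~~+~~
+~~~~~
+~~+~~
++~++~
[6] ~+~~+~
++++++
++++++
++~~~+
++~~~+
+~+++~
++~++~
[7] ~~~~~~
~~~~~~
~~~~~~
~~~+~~
~~~+~~
~~~~~~
+~~~~~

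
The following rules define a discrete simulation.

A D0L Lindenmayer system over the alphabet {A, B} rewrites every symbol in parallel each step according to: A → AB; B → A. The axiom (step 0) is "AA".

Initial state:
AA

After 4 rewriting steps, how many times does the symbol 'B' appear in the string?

6

k=0  AA
k=1  ABAB
k=2  ABAABA
k=3  ABAABABAAB
k=4  ABAABABAABAABABA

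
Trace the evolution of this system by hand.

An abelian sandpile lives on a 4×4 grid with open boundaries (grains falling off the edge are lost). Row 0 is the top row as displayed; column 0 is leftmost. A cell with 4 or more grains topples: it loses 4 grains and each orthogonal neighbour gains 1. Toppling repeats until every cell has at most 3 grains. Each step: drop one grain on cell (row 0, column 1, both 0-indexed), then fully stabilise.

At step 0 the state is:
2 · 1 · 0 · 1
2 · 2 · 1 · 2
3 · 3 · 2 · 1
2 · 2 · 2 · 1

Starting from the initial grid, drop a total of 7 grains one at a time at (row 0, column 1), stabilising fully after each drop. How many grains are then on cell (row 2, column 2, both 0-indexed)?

3

[0] 2 · 1 · 0 · 1
2 · 2 · 1 · 2
3 · 3 · 2 · 1
2 · 2 · 2 · 1
[1] 2 · 2 · 0 · 1
2 · 2 · 1 · 2
3 · 3 · 2 · 1
2 · 2 · 2 · 1
[2] 2 · 3 · 0 · 1
2 · 2 · 1 · 2
3 · 3 · 2 · 1
2 · 2 · 2 · 1
[3] 3 · 0 · 1 · 1
2 · 3 · 1 · 2
3 · 3 · 2 · 1
2 · 2 · 2 · 1
[4] 3 · 1 · 1 · 1
2 · 3 · 1 · 2
3 · 3 · 2 · 1
2 · 2 · 2 · 1
[5] 3 · 2 · 1 · 1
2 · 3 · 1 · 2
3 · 3 · 2 · 1
2 · 2 · 2 · 1
[6] 3 · 3 · 1 · 1
2 · 3 · 1 · 2
3 · 3 · 2 · 1
2 · 2 · 2 · 1
[7] 1 · 2 · 2 · 1
1 · 2 · 2 · 2
1 · 1 · 3 · 1
3 · 3 · 2 · 1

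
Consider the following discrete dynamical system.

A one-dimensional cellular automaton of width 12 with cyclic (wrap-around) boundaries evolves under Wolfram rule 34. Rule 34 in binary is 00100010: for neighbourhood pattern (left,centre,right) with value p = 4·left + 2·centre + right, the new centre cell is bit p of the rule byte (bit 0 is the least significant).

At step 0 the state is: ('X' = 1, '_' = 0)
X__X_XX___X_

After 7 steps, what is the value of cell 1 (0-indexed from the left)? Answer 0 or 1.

0

[0] X__X_XX___X_
[1] __X_X____X_X
[2] _X_X____X_X_
[3] X_X____X_X__
[4] _X____X_X__X
[5] X____X_X__X_
[6] ____X_X__X_X
[7] ___X_X__X_X_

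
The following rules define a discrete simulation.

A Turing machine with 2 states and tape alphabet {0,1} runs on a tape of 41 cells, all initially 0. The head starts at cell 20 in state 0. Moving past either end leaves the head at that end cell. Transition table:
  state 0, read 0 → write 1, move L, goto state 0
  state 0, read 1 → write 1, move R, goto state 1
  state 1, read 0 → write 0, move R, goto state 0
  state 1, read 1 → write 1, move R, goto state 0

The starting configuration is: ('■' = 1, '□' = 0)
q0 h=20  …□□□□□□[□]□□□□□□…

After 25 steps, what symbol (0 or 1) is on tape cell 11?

1

step 0: q0 h=20  …□□□□□□[□]□□□□□□…
step 1: q0 h=19  …□□□□□□[□]■□□□□□…
step 2: q0 h=18  …□□□□□□[□]■■□□□□…
step 3: q0 h=17  …□□□□□□[□]■■■□□□…
step 4: q0 h=16  …□□□□□□[□]■■■■□□…
step 5: q0 h=15  …□□□□□□[□]■■■■■□…
step 6: q0 h=14  …□□□□□□[□]■■■■■■…
step 7: q0 h=13  …□□□□□□[□]■■■■■■…
step 8: q0 h=12  …□□□□□□[□]■■■■■■…
step 9: q0 h=11  …□□□□□□[□]■■■■■■…
step 10: q0 h=10  …□□□□□□[□]■■■■■■…
step 11: q0 h= 9  …□□□□□□[□]■■■■■■…
step 12: q0 h= 8  …□□□□□□[□]■■■■■■…
step 13: q0 h= 7  …□□□□□□[□]■■■■■■…
step 14: q0 h= 6  |□□□□□□[□]■■■■■■…
step 15: q0 h= 5  |□□□□□[□]■■■■■■…
step 16: q0 h= 4  |□□□□[□]■■■■■■…
step 17: q0 h= 3  |□□□[□]■■■■■■…
step 18: q0 h= 2  |□□[□]■■■■■■…
step 19: q0 h= 1  |□[□]■■■■■■…
step 20: q0 h= 0  |[□]■■■■■■…
step 21: q0 h= 0  |[■]■■■■■■…
step 22: q1 h= 1  |■[■]■■■■■■…
step 23: q0 h= 2  |■■[■]■■■■■■…
step 24: q1 h= 3  |■■■[■]■■■■■■…
step 25: q0 h= 4  |■■■■[■]■■■■■■…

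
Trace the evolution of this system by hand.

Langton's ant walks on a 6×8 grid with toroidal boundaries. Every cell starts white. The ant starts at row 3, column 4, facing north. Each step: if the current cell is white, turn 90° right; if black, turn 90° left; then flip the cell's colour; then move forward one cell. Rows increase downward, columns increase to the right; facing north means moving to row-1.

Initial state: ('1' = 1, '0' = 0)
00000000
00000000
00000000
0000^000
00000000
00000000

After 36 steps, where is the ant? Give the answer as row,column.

1,4

0) 00000000
00000000
00000000
0000^000
00000000
00000000
1) 00000000
00000000
00000000
00001>00
00000000
00000000
2) 00000000
00000000
00000000
00001100
00000v00
00000000
3) 00000000
00000000
00000000
00001100
0000<100
00000000
4) 00000000
00000000
00000000
0000^100
00001100
00000000
5) 00000000
00000000
00000000
000<0100
00001100
00000000
6) 00000000
00000000
000^0000
00010100
00001100
00000000
7) 00000000
00000000
0001>000
00010100
00001100
00000000
8) 00000000
00000000
00011000
0001v100
00001100
00000000
9) 00000000
00000000
00011000
000<1100
00001100
00000000
10) 00000000
00000000
00011000
00001100
000v1100
00000000
11) 00000000
00000000
00011000
00001100
00<11100
00000000
12) 00000000
00000000
00011000
00^01100
00111100
00000000
13) 00000000
00000000
00011000
001>1100
00111100
00000000
14) 00000000
00000000
00011000
00111100
001v1100
00000000
15) 00000000
00000000
00011000
00111100
0010>100
00000000
16) 00000000
00000000
00011000
0011^100
00100100
00000000
17) 00000000
00000000
00011000
001<0100
00100100
00000000
18) 00000000
00000000
00011000
00100100
001v0100
00000000
19) 00000000
00000000
00011000
00100100
00<10100
00000000
20) 00000000
00000000
00011000
00100100
00010100
00v00000
21) 00000000
00000000
00011000
00100100
00010100
0<100000
22) 00000000
00000000
00011000
00100100
0^010100
01100000
23) 00000000
00000000
00011000
00100100
01>10100
01100000
24) 00000000
00000000
00011000
00100100
01110100
01v00000
25) 00000000
00000000
00011000
00100100
01110100
010>0000
26) 000v0000
00000000
00011000
00100100
01110100
01010000
27) 00<10000
00000000
00011000
00100100
01110100
01010000
28) 00110000
00000000
00011000
00100100
01110100
01^10000
29) 00110000
00000000
00011000
00100100
01110100
011>0000
30) 00110000
00000000
00011000
00100100
011^0100
01100000
31) 00110000
00000000
00011000
00100100
01<00100
01100000
32) 00110000
00000000
00011000
00100100
01000100
01v00000
33) 00110000
00000000
00011000
00100100
01000100
010>0000
34) 001v0000
00000000
00011000
00100100
01000100
01010000
35) 0010>000
00000000
00011000
00100100
01000100
01010000
36) 00101000
0000v000
00011000
00100100
01000100
01010000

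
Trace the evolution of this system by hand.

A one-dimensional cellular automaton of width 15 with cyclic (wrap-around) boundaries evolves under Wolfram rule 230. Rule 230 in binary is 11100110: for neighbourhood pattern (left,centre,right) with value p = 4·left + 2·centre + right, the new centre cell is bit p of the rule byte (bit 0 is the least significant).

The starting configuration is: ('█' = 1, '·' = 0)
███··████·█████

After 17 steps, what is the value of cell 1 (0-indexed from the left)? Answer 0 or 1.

1

0) ███··████·█████
1) ███·█·████·████
2) ██████·████·███
3) ███████·████·██
4) ████████·████·█
5) █████████·████·
6) ·█████████·████
7) █·█████████·███
8) ██·█████████·██
9) ███·█████████·█
10) ████·█████████·
11) ·████·█████████
12) █·████·████████
13) ██·████·███████
14) ███·████·██████
15) ████·████·█████
16) █████·████·████
17) ██████·████·███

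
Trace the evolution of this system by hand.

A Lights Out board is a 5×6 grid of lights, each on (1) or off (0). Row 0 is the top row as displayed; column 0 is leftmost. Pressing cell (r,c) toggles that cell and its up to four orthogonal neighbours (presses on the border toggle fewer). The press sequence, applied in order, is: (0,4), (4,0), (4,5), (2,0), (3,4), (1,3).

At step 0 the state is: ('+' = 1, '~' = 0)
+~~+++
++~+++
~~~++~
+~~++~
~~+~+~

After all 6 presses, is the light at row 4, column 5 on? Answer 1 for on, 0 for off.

1

t=0: +~~+++
++~+++
~~~++~
+~~++~
~~+~+~
t=1: +~~~~~
++~+~+
~~~++~
+~~++~
~~+~+~
t=2: +~~~~~
++~+~+
~~~++~
~~~++~
+++~+~
t=3: +~~~~~
++~+~+
~~~++~
~~~+++
+++~~+
t=4: +~~~~~
~+~+~+
++~++~
+~~+++
+++~~+
t=5: +~~~~~
~+~+~+
++~+~~
+~~~~~
+++~++
t=6: +~~+~~
~++~++
++~~~~
+~~~~~
+++~++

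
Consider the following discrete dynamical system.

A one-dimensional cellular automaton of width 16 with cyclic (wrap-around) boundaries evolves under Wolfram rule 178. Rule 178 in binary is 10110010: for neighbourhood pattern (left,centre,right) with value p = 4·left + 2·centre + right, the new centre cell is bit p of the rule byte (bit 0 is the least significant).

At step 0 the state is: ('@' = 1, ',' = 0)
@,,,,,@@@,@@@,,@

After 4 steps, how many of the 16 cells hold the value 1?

step 0: @,,,,,@@@,@@@,,@
step 1: ,@,,,@,@,@,@,@@,
step 2: @,@,@,@,@,@,@,,@
step 3: ,@,@,@,@,@,@,@@,
step 4: @,@,@,@,@,@,@,,@

8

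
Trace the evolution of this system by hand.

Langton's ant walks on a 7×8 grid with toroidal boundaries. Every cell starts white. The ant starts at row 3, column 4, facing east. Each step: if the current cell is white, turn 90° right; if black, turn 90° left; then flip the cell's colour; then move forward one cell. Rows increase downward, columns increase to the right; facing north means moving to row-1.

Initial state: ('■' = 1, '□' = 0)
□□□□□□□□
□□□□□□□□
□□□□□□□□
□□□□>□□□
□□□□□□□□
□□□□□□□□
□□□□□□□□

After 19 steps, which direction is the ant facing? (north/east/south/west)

0) □□□□□□□□
□□□□□□□□
□□□□□□□□
□□□□>□□□
□□□□□□□□
□□□□□□□□
□□□□□□□□
1) □□□□□□□□
□□□□□□□□
□□□□□□□□
□□□□■□□□
□□□□v□□□
□□□□□□□□
□□□□□□□□
2) □□□□□□□□
□□□□□□□□
□□□□□□□□
□□□□■□□□
□□□<■□□□
□□□□□□□□
□□□□□□□□
3) □□□□□□□□
□□□□□□□□
□□□□□□□□
□□□^■□□□
□□□■■□□□
□□□□□□□□
□□□□□□□□
4) □□□□□□□□
□□□□□□□□
□□□□□□□□
□□□■>□□□
□□□■■□□□
□□□□□□□□
□□□□□□□□
5) □□□□□□□□
□□□□□□□□
□□□□^□□□
□□□■□□□□
□□□■■□□□
□□□□□□□□
□□□□□□□□
6) □□□□□□□□
□□□□□□□□
□□□□■>□□
□□□■□□□□
□□□■■□□□
□□□□□□□□
□□□□□□□□
7) □□□□□□□□
□□□□□□□□
□□□□■■□□
□□□■□v□□
□□□■■□□□
□□□□□□□□
□□□□□□□□
8) □□□□□□□□
□□□□□□□□
□□□□■■□□
□□□■<■□□
□□□■■□□□
□□□□□□□□
□□□□□□□□
9) □□□□□□□□
□□□□□□□□
□□□□^■□□
□□□■■■□□
□□□■■□□□
□□□□□□□□
□□□□□□□□
10) □□□□□□□□
□□□□□□□□
□□□<□■□□
□□□■■■□□
□□□■■□□□
□□□□□□□□
□□□□□□□□
11) □□□□□□□□
□□□^□□□□
□□□■□■□□
□□□■■■□□
□□□■■□□□
□□□□□□□□
□□□□□□□□
12) □□□□□□□□
□□□■>□□□
□□□■□■□□
□□□■■■□□
□□□■■□□□
□□□□□□□□
□□□□□□□□
13) □□□□□□□□
□□□■■□□□
□□□■v■□□
□□□■■■□□
□□□■■□□□
□□□□□□□□
□□□□□□□□
14) □□□□□□□□
□□□■■□□□
□□□<■■□□
□□□■■■□□
□□□■■□□□
□□□□□□□□
□□□□□□□□
15) □□□□□□□□
□□□■■□□□
□□□□■■□□
□□□v■■□□
□□□■■□□□
□□□□□□□□
□□□□□□□□
16) □□□□□□□□
□□□■■□□□
□□□□■■□□
□□□□>■□□
□□□■■□□□
□□□□□□□□
□□□□□□□□
17) □□□□□□□□
□□□■■□□□
□□□□^■□□
□□□□□■□□
□□□■■□□□
□□□□□□□□
□□□□□□□□
18) □□□□□□□□
□□□■■□□□
□□□<□■□□
□□□□□■□□
□□□■■□□□
□□□□□□□□
□□□□□□□□
19) □□□□□□□□
□□□^■□□□
□□□■□■□□
□□□□□■□□
□□□■■□□□
□□□□□□□□
□□□□□□□□

north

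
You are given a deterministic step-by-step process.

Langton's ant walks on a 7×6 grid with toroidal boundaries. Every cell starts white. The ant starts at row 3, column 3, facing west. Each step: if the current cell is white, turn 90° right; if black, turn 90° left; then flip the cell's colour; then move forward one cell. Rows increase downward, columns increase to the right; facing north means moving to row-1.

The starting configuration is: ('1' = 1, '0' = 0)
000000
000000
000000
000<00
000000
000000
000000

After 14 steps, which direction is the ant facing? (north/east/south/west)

east

step 0: 000000
000000
000000
000<00
000000
000000
000000
step 1: 000000
000000
000^00
000100
000000
000000
000000
step 2: 000000
000000
0001>0
000100
000000
000000
000000
step 3: 000000
000000
000110
0001v0
000000
000000
000000
step 4: 000000
000000
000110
000<10
000000
000000
000000
step 5: 000000
000000
000110
000010
000v00
000000
000000
step 6: 000000
000000
000110
000010
00<100
000000
000000
step 7: 000000
000000
000110
00^010
001100
000000
000000
step 8: 000000
000000
000110
001>10
001100
000000
000000
step 9: 000000
000000
000110
001110
001v00
000000
000000
step 10: 000000
000000
000110
001110
0010>0
000000
000000
step 11: 000000
000000
000110
001110
001010
0000v0
000000
step 12: 000000
000000
000110
001110
001010
000<10
000000
step 13: 000000
000000
000110
001110
001^10
000110
000000
step 14: 000000
000000
000110
001110
0011>0
000110
000000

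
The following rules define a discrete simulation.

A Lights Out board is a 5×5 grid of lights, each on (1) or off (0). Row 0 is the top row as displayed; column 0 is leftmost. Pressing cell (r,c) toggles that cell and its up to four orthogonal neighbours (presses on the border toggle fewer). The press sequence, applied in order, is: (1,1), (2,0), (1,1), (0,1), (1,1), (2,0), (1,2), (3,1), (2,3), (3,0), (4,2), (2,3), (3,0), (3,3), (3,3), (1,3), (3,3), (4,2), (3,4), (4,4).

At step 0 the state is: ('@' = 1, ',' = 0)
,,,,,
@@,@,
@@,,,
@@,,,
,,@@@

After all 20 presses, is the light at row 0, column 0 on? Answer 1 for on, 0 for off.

0) ,,,,,
@@,@,
@@,,,
@@,,,
,,@@@
1) ,@,,,
,,@@,
@,,,,
@@,,,
,,@@@
2) ,@,,,
@,@@,
,@,,,
,@,,,
,,@@@
3) ,,,,,
,@,@,
,,,,,
,@,,,
,,@@@
4) @@@,,
,,,@,
,,,,,
,@,,,
,,@@@
5) @,@,,
@@@@,
,@,,,
,@,,,
,,@@@
6) @,@,,
,@@@,
@,,,,
@@,,,
,,@@@
7) @,,,,
,,,,,
@,@,,
@@,,,
,,@@@
8) @,,,,
,,,,,
@@@,,
,,@,,
,@@@@
9) @,,,,
,,,@,
@@,@@
,,@@,
,@@@@
10) @,,,,
,,,@,
,@,@@
@@@@,
@@@@@
11) @,,,,
,,,@,
,@,@@
@@,@,
@,,,@
12) @,,,,
,,,,,
,@@,,
@@,,,
@,,,@
13) @,,,,
,,,,,
@@@,,
,,,,,
,,,,@
14) @,,,,
,,,,,
@@@@,
,,@@@
,,,@@
15) @,,,,
,,,,,
@@@,,
,,,,,
,,,,@
16) @,,@,
,,@@@
@@@@,
,,,,,
,,,,@
17) @,,@,
,,@@@
@@@,,
,,@@@
,,,@@
18) @,,@,
,,@@@
@@@,,
,,,@@
,@@,@
19) @,,@,
,,@@@
@@@,@
,,,,,
,@@,,
20) @,,@,
,,@@@
@@@,@
,,,,@
,@@@@

1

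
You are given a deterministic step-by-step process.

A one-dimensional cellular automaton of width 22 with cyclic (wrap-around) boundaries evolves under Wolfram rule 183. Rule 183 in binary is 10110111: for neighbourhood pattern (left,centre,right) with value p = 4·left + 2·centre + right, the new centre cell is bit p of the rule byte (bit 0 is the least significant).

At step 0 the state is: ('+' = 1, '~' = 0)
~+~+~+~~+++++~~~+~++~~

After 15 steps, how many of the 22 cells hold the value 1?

16

t=0: ~+~+~+~~+++++~~~+~++~~
t=1: ++++++++~+++~+++++~~++
t=2: +++++++~+~+~+~+++~++~+
t=3: ++++++~+++++++~+~+~~+~
t=4: ~++++~+~+++++~++++++++
t=5: +~++~+++~+++~+~++++++~
t=6: ++~~+~+~+~+~+++~++++~+
t=7: +~++++++++++~+~+~++~+~
t=8: ++~++++++++~+++++~~+++
t=9: +~+~++++++~+~+++~++~++
t=10: ~+++~++++~+++~+~+~~+~+
t=11: +~+~+~++~+~+~+++++++++
t=12: ~+++++~~+++++~++++++++
t=13: +~+++~++~+++~+~++++++~
t=14: ++~+~+~~+~+~+++~++++~+
t=15: +~++++++++++~+~+~++~+~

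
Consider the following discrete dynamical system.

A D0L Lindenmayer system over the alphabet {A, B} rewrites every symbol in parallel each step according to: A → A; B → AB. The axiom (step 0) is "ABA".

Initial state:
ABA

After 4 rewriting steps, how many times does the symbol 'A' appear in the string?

[0] ABA
[1] AABA
[2] AAABA
[3] AAAABA
[4] AAAAABA

6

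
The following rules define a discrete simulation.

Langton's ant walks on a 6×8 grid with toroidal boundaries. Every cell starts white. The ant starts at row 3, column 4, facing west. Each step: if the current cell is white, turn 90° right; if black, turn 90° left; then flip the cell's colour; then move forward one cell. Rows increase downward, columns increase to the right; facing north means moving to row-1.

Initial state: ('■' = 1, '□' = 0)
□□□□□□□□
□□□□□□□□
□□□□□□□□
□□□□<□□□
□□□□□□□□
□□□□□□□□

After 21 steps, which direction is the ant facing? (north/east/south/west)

step 0: □□□□□□□□
□□□□□□□□
□□□□□□□□
□□□□<□□□
□□□□□□□□
□□□□□□□□
step 1: □□□□□□□□
□□□□□□□□
□□□□^□□□
□□□□■□□□
□□□□□□□□
□□□□□□□□
step 2: □□□□□□□□
□□□□□□□□
□□□□■>□□
□□□□■□□□
□□□□□□□□
□□□□□□□□
step 3: □□□□□□□□
□□□□□□□□
□□□□■■□□
□□□□■v□□
□□□□□□□□
□□□□□□□□
step 4: □□□□□□□□
□□□□□□□□
□□□□■■□□
□□□□<■□□
□□□□□□□□
□□□□□□□□
step 5: □□□□□□□□
□□□□□□□□
□□□□■■□□
□□□□□■□□
□□□□v□□□
□□□□□□□□
step 6: □□□□□□□□
□□□□□□□□
□□□□■■□□
□□□□□■□□
□□□<■□□□
□□□□□□□□
step 7: □□□□□□□□
□□□□□□□□
□□□□■■□□
□□□^□■□□
□□□■■□□□
□□□□□□□□
step 8: □□□□□□□□
□□□□□□□□
□□□□■■□□
□□□■>■□□
□□□■■□□□
□□□□□□□□
step 9: □□□□□□□□
□□□□□□□□
□□□□■■□□
□□□■■■□□
□□□■v□□□
□□□□□□□□
step 10: □□□□□□□□
□□□□□□□□
□□□□■■□□
□□□■■■□□
□□□■□>□□
□□□□□□□□
step 11: □□□□□□□□
□□□□□□□□
□□□□■■□□
□□□■■■□□
□□□■□■□□
□□□□□v□□
step 12: □□□□□□□□
□□□□□□□□
□□□□■■□□
□□□■■■□□
□□□■□■□□
□□□□<■□□
step 13: □□□□□□□□
□□□□□□□□
□□□□■■□□
□□□■■■□□
□□□■^■□□
□□□□■■□□
step 14: □□□□□□□□
□□□□□□□□
□□□□■■□□
□□□■■■□□
□□□■■>□□
□□□□■■□□
step 15: □□□□□□□□
□□□□□□□□
□□□□■■□□
□□□■■^□□
□□□■■□□□
□□□□■■□□
step 16: □□□□□□□□
□□□□□□□□
□□□□■■□□
□□□■<□□□
□□□■■□□□
□□□□■■□□
step 17: □□□□□□□□
□□□□□□□□
□□□□■■□□
□□□■□□□□
□□□■v□□□
□□□□■■□□
step 18: □□□□□□□□
□□□□□□□□
□□□□■■□□
□□□■□□□□
□□□■□>□□
□□□□■■□□
step 19: □□□□□□□□
□□□□□□□□
□□□□■■□□
□□□■□□□□
□□□■□■□□
□□□□■v□□
step 20: □□□□□□□□
□□□□□□□□
□□□□■■□□
□□□■□□□□
□□□■□■□□
□□□□■□>□
step 21: □□□□□□v□
□□□□□□□□
□□□□■■□□
□□□■□□□□
□□□■□■□□
□□□□■□■□

south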